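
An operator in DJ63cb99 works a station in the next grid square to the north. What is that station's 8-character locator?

Latitude extended square 9; +1 → 10, wraps to 0, carry into subsquare.
Latitude subsquare b = 1; +1 → 2 = c.
The longitude characters are unchanged.

DJ63cc90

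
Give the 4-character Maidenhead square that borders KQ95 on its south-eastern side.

LQ04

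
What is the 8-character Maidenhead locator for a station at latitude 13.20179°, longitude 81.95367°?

NK03xe48

Add 180° to longitude and 90° to latitude: 261.95367, 103.20179.
Field: 261.95367/20 → 13 → N, 103.20179/10 → 10 → K; chars NK.
Square: 1.95367/2 → 0, 3.20179/1 → 3; chars 03.
Subsquare: 1.95367/0.0833333 → 23 → x, 0.20179/0.0416667 → 4 → e; chars xe.
Extended square: 0.03700/0.00833333 → 4, 0.03512/0.00416667 → 8; chars 48.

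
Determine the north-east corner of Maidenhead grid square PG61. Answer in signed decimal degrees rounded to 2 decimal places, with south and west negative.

-28.00, 134.00

Field P=15, G=6: +15·20° lon, +6·10° lat → SW at lon 120°, lat -30°.
Square 6, 1: +6·2° lon, +1·1° lat → SW at lon 132°, lat -29°.
Cell spans 2° lon × 1° lat. NE corner is SW corner plus one full cell.
latitude -28.00, longitude 134.00.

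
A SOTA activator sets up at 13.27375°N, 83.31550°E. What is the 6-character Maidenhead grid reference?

NK13pg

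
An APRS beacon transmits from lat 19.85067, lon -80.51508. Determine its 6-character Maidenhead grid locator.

EK99ru

Shift to the Maidenhead origin (180°W, 90°S): lon 99.4849, lat 109.8507.
Field: 99.4849/20 → 4 → E, 109.8507/10 → 10 → K; chars EK.
Square: 19.4849/2 → 9, 9.8507/1 → 9; chars 99.
Subsquare: 1.4849/0.0833333 → 17 → r, 0.8507/0.0416667 → 20 → u; chars ru.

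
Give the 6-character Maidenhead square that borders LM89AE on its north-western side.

LM79xf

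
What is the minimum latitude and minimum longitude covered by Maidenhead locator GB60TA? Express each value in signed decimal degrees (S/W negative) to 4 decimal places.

-80.0000, -46.4167

Field G=6, B=1: +6·20° lon, +1·10° lat → SW at lon -60°, lat -80°.
Square 6, 0: +6·2° lon, +0·1° lat → SW at lon -48°, lat -80°.
Subsquare t=19, a=0: +19·0.0833333° lon, +0·0.0416667° lat → SW at lon -46.4167°, lat -80°.
latitude -80.0000, longitude -46.4167.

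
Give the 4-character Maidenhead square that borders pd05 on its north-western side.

OD96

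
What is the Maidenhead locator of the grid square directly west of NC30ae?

NC20xe

Longitude subsquare a = 0; −1 → -1, wraps to 23 = x, carry into square.
Longitude square 3; −1 → 2.
The latitude characters are unchanged.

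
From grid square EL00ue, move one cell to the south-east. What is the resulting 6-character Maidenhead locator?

Longitude subsquare u = 20; +1 → 21 = v.
Latitude subsquare e = 4; −1 → 3 = d.

EL00vd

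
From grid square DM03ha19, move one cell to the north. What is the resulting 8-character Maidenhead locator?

DM03hb10

Latitude extended square 9; +1 → 10, wraps to 0, carry into subsquare.
Latitude subsquare a = 0; +1 → 1 = b.
The longitude characters are unchanged.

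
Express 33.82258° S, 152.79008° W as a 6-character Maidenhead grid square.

Add 180° to longitude and 90° to latitude: 27.2099, 56.1774.
Field (20°×10°, letters A–R): lon ⌊27.2099/20⌋ = 1 → B; lat ⌊56.1774/10⌋ = 5 → F.
Square (2°×1°, digits 0–9): lon ⌊7.2099/2⌋ = 3; lat ⌊6.1774/1⌋ = 6.
Subsquare (5′×2.5′, letters a–x): lon ⌊1.2099/0.0833333⌋ = 14 → o; lat ⌊0.1774/0.0416667⌋ = 4 → e.

BF36oe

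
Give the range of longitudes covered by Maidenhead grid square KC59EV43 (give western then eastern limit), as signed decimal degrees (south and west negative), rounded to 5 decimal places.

Field K=10, C=2: +10·20° lon, +2·10° lat → SW at lon 20°, lat -70°.
Square 5, 9: +5·2° lon, +9·1° lat → SW at lon 30°, lat -61°.
Subsquare e=4, v=21: +4·0.0833333° lon, +21·0.0416667° lat → SW at lon 30.3333°, lat -60.125°.
Extended square 4, 3: +4·0.00833333° lon, +3·0.00416667° lat → SW at lon 30.3667°, lat -60.1125°.
Cell spans 0.00833333° lon × 0.00416667° lat.
west 30.36667, east 30.37500.

30.36667, 30.37500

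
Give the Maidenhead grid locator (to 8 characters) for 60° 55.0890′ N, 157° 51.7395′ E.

QP80ww30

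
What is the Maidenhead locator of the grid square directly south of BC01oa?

BC00ox

Latitude subsquare a = 0; −1 → -1, wraps to 23 = x, carry into square.
Latitude square 1; −1 → 0.
The longitude characters are unchanged.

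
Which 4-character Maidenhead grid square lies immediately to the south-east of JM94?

KM03

Longitude square 9; +1 → 10, wraps to 0, carry into field.
Longitude field J = 9; +1 → 10 = K.
Latitude square 4; −1 → 3.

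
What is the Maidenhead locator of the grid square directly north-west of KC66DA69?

KC66db50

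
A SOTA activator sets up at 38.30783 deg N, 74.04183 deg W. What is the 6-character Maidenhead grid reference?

Shift to the Maidenhead origin (180°W, 90°S): lon 105.9582, lat 128.3078.
Field: 105.9582/20 → 5 → F, 128.3078/10 → 12 → M; chars FM.
Square: 5.9582/2 → 2, 8.3078/1 → 8; chars 28.
Subsquare: 1.9582/0.0833333 → 23 → x, 0.3078/0.0416667 → 7 → h; chars xh.

FM28xh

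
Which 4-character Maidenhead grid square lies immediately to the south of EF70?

EE79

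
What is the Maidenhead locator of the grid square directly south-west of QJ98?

Longitude square 9; −1 → 8.
Latitude square 8; −1 → 7.

QJ87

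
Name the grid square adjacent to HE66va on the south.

HE65vx

Latitude subsquare a = 0; −1 → -1, wraps to 23 = x, carry into square.
Latitude square 6; −1 → 5.
The longitude characters are unchanged.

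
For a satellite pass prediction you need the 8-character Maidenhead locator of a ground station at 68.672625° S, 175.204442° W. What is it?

AC21jh58

Add 180° to longitude and 90° to latitude: 4.79556, 21.32738.
Field (20°×10°, letters A–R): 4.79556/20 → 0 → A, 21.32738/10 → 2 → C; chars AC.
Square (2°×1°, digits 0–9): 4.79556/2 → 2, 1.32738/1 → 1; chars 21.
Subsquare (5′×2.5′, letters a–x): 0.79556/0.0833333 → 9 → j, 0.32738/0.0416667 → 7 → h; chars jh.
Extended square (30″×15″, digits 0–9): 0.04556/0.00833333 → 5, 0.03571/0.00416667 → 8; chars 58.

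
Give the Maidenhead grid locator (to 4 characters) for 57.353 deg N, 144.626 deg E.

QO27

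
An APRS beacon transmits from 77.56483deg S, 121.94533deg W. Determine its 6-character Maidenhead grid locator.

CB92ak

Shift to the Maidenhead origin (180°W, 90°S): lon 58.0547, lat 12.4352.
Field: 58.0547/20 → 2 → C, 12.4352/10 → 1 → B; chars CB.
Square: 18.0547/2 → 9, 2.4352/1 → 2; chars 92.
Subsquare: 0.0547/0.0833333 → 0 → a, 0.4352/0.0416667 → 10 → k; chars ak.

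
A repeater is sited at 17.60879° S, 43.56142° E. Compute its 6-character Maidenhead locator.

LH12sj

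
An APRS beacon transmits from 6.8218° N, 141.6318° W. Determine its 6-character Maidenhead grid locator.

BJ96et

Add 180° to longitude and 90° to latitude: 38.3682, 96.8218.
Field: lon ⌊38.3682/20⌋ = 1 → B; lat ⌊96.8218/10⌋ = 9 → J.
Square: lon ⌊18.3682/2⌋ = 9; lat ⌊6.8218/1⌋ = 6.
Subsquare: lon ⌊0.3682/0.0833333⌋ = 4 → e; lat ⌊0.8218/0.0416667⌋ = 19 → t.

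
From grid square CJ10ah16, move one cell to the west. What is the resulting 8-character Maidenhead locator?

Longitude extended square 1; −1 → 0.
The latitude characters are unchanged.

CJ10ah06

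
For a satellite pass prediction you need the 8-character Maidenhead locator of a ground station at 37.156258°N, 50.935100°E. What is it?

LM57ld27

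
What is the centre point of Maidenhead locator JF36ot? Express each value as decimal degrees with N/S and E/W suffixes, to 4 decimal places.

33.1875° S, 7.2083° E

Field J=9, F=5: +9·20° lon, +5·10° lat → SW at lon 0°, lat -40°.
Square 3, 6: +3·2° lon, +6·1° lat → SW at lon 6°, lat -34°.
Subsquare o=14, t=19: +14·0.0833333° lon, +19·0.0416667° lat → SW at lon 7.16667°, lat -33.2083°.
Cell spans 0.0833333° lon × 0.0416667° lat. Centre is SW corner plus half of each.
latitude 33.1875° S, longitude 7.2083° E.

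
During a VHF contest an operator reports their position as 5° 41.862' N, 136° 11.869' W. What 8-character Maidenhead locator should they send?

CJ15vq67

Offset from 180°W / 90°S: lon 43.80218°, lat 95.69770°.
Field (20°×10°, letters A–R): lon ⌊43.80218/20⌋ = 2 → C; lat ⌊95.69770/10⌋ = 9 → J.
Square (2°×1°, digits 0–9): lon ⌊3.80218/2⌋ = 1; lat ⌊5.69770/1⌋ = 5.
Subsquare (5′×2.5′, letters a–x): lon ⌊1.80218/0.0833333⌋ = 21 → v; lat ⌊0.69770/0.0416667⌋ = 16 → q.
Extended square (30″×15″, digits 0–9): lon ⌊0.05218/0.00833333⌋ = 6; lat ⌊0.03103/0.00416667⌋ = 7.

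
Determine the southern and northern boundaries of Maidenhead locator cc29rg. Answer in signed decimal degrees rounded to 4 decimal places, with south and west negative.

Field C=2, C=2: +2·20° lon, +2·10° lat → SW at lon -140°, lat -70°.
Square 2, 9: +2·2° lon, +9·1° lat → SW at lon -136°, lat -61°.
Subsquare r=17, g=6: +17·0.0833333° lon, +6·0.0416667° lat → SW at lon -134.583°, lat -60.75°.
Cell spans 0.0833333° lon × 0.0416667° lat.
south -60.7500, north -60.7083.

-60.7500, -60.7083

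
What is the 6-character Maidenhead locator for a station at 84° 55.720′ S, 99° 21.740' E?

NA95qb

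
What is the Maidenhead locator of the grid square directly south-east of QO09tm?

Longitude subsquare t = 19; +1 → 20 = u.
Latitude subsquare m = 12; −1 → 11 = l.

QO09ul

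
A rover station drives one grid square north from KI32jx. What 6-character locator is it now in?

KI33ja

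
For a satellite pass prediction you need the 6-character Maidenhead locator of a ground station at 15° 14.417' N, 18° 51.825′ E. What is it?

JK95kf

Add 180° to longitude and 90° to latitude: 198.8638, 105.2403.
Field: lon ⌊198.8638/20⌋ = 9 → J; lat ⌊105.2403/10⌋ = 10 → K.
Square: lon ⌊18.8638/2⌋ = 9; lat ⌊5.2403/1⌋ = 5.
Subsquare: lon ⌊0.8638/0.0833333⌋ = 10 → k; lat ⌊0.2403/0.0416667⌋ = 5 → f.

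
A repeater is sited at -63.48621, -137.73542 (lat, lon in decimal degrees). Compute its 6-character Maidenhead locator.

Offset from 180°W / 90°S: lon 42.2646°, lat 26.5138°.
Field (20°×10°, letters A–R): lon ⌊42.2646/20⌋ = 2 → C; lat ⌊26.5138/10⌋ = 2 → C.
Square (2°×1°, digits 0–9): lon ⌊2.2646/2⌋ = 1; lat ⌊6.5138/1⌋ = 6.
Subsquare (5′×2.5′, letters a–x): lon ⌊0.2646/0.0833333⌋ = 3 → d; lat ⌊0.5138/0.0416667⌋ = 12 → m.

CC16dm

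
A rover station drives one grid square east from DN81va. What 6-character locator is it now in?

DN81wa

Longitude subsquare v = 21; +1 → 22 = w.
The latitude characters are unchanged.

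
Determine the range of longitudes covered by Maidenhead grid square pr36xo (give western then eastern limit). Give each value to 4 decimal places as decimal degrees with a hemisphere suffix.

127.9167° E, 128.0000° E

Field P=15, R=17: +15·20° lon, +17·10° lat → SW at lon 120°, lat 80°.
Square 3, 6: +3·2° lon, +6·1° lat → SW at lon 126°, lat 86°.
Subsquare x=23, o=14: +23·0.0833333° lon, +14·0.0416667° lat → SW at lon 127.917°, lat 86.5833°.
Cell spans 0.0833333° lon × 0.0416667° lat.
west 127.9167° E, east 128.0000° E.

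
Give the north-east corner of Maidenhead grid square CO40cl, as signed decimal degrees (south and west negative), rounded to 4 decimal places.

50.5000, -131.7500

Field C=2, O=14: +2·20° lon, +14·10° lat → SW at lon -140°, lat 50°.
Square 4, 0: +4·2° lon, +0·1° lat → SW at lon -132°, lat 50°.
Subsquare c=2, l=11: +2·0.0833333° lon, +11·0.0416667° lat → SW at lon -131.833°, lat 50.4583°.
Cell spans 0.0833333° lon × 0.0416667° lat. NE corner is SW corner plus one full cell.
latitude 50.5000, longitude -131.7500.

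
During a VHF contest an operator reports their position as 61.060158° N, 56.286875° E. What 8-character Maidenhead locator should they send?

LP81db44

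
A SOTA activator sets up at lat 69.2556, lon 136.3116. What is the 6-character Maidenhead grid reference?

PP89dg

Offset from 180°W / 90°S: lon 316.3116°, lat 159.2556°.
Field: 316.3116/20 → 15 → P, 159.2556/10 → 15 → P; chars PP.
Square: 16.3116/2 → 8, 9.2556/1 → 9; chars 89.
Subsquare: 0.3116/0.0833333 → 3 → d, 0.2556/0.0416667 → 6 → g; chars dg.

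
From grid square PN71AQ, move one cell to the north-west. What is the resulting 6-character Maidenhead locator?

Longitude subsquare a = 0; −1 → -1, wraps to 23 = x, carry into square.
Longitude square 7; −1 → 6.
Latitude subsquare q = 16; +1 → 17 = r.

PN61xr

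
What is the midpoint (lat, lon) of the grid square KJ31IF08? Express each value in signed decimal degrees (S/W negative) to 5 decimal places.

1.24375, 26.67083

Field K=10, J=9: +10·20° lon, +9·10° lat → SW at lon 20°, lat 0°.
Square 3, 1: +3·2° lon, +1·1° lat → SW at lon 26°, lat 1°.
Subsquare i=8, f=5: +8·0.0833333° lon, +5·0.0416667° lat → SW at lon 26.6667°, lat 1.20833°.
Extended square 0, 8: +0·0.00833333° lon, +8·0.00416667° lat → SW at lon 26.6667°, lat 1.24167°.
Cell spans 0.00833333° lon × 0.00416667° lat. Centre is SW corner plus half of each.
latitude 1.24375, longitude 26.67083.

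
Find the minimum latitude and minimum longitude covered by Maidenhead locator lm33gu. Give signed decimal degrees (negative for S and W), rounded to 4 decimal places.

33.8333, 46.5000

Field L=11, M=12: +11·20° lon, +12·10° lat → SW at lon 40°, lat 30°.
Square 3, 3: +3·2° lon, +3·1° lat → SW at lon 46°, lat 33°.
Subsquare g=6, u=20: +6·0.0833333° lon, +20·0.0416667° lat → SW at lon 46.5°, lat 33.8333°.
latitude 33.8333, longitude 46.5000.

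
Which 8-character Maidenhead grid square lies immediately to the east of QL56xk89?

Longitude extended square 8; +1 → 9.
The latitude characters are unchanged.

QL56xk99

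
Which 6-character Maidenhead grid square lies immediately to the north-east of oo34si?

Longitude subsquare s = 18; +1 → 19 = t.
Latitude subsquare i = 8; +1 → 9 = j.

OO34tj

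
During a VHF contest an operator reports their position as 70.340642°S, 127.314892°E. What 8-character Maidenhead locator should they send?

PB39pp78

Offset from 180°W / 90°S: lon 307.31489°, lat 19.65936°.
Field: 307.31489/20 → 15 → P, 19.65936/10 → 1 → B; chars PB.
Square: 7.31489/2 → 3, 9.65936/1 → 9; chars 39.
Subsquare: 1.31489/0.0833333 → 15 → p, 0.65936/0.0416667 → 15 → p; chars pp.
Extended square: 0.06489/0.00833333 → 7, 0.03436/0.00416667 → 8; chars 78.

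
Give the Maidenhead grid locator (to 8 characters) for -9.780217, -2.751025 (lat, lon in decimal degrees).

Offset from 180°W / 90°S: lon 177.24898°, lat 80.21978°.
Field: 177.24898/20 → 8 → I, 80.21978/10 → 8 → I; chars II.
Square: 17.24898/2 → 8, 0.21978/1 → 0; chars 80.
Subsquare: 1.24898/0.0833333 → 14 → o, 0.21978/0.0416667 → 5 → f; chars of.
Extended square: 0.08231/0.00833333 → 9, 0.01145/0.00416667 → 2; chars 92.

II80of92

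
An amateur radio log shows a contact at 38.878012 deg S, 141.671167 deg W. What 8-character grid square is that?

BF91dc99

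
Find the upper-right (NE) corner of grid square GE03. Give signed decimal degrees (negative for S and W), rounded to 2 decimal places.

Field G=6, E=4: +6·20° lon, +4·10° lat → SW at lon -60°, lat -50°.
Square 0, 3: +0·2° lon, +3·1° lat → SW at lon -60°, lat -47°.
Cell spans 2° lon × 1° lat. NE corner is SW corner plus one full cell.
latitude -46.00, longitude -58.00.

-46.00, -58.00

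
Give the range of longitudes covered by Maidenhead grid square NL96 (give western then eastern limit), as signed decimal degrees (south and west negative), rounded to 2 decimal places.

Field N=13, L=11: +13·20° lon, +11·10° lat → SW at lon 80°, lat 20°.
Square 9, 6: +9·2° lon, +6·1° lat → SW at lon 98°, lat 26°.
Cell spans 2° lon × 1° lat.
west 98.00, east 100.00.

98.00, 100.00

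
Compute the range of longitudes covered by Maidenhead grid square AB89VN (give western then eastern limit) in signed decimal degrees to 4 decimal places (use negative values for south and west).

Field A=0, B=1: +0·20° lon, +1·10° lat → SW at lon -180°, lat -80°.
Square 8, 9: +8·2° lon, +9·1° lat → SW at lon -164°, lat -71°.
Subsquare v=21, n=13: +21·0.0833333° lon, +13·0.0416667° lat → SW at lon -162.25°, lat -70.4583°.
Cell spans 0.0833333° lon × 0.0416667° lat.
west -162.2500, east -162.1667.

-162.2500, -162.1667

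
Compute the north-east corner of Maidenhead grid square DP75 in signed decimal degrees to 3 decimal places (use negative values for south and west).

Field D=3, P=15: +3·20° lon, +15·10° lat → SW at lon -120°, lat 60°.
Square 7, 5: +7·2° lon, +5·1° lat → SW at lon -106°, lat 65°.
Cell spans 2° lon × 1° lat. NE corner is SW corner plus one full cell.
latitude 66.000, longitude -104.000.

66.000, -104.000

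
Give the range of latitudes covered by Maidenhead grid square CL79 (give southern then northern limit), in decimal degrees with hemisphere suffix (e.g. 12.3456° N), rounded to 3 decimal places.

29.000° N, 30.000° N

Field C=2, L=11: +2·20° lon, +11·10° lat → SW at lon -140°, lat 20°.
Square 7, 9: +7·2° lon, +9·1° lat → SW at lon -126°, lat 29°.
Cell spans 2° lon × 1° lat.
south 29.000° N, north 30.000° N.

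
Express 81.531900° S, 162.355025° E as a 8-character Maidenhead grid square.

RA18el22

Offset from 180°W / 90°S: lon 342.35503°, lat 8.46810°.
Field: lon ⌊342.35503/20⌋ = 17 → R; lat ⌊8.46810/10⌋ = 0 → A.
Square: lon ⌊2.35503/2⌋ = 1; lat ⌊8.46810/1⌋ = 8.
Subsquare: lon ⌊0.35503/0.0833333⌋ = 4 → e; lat ⌊0.46810/0.0416667⌋ = 11 → l.
Extended square: lon ⌊0.02169/0.00833333⌋ = 2; lat ⌊0.00977/0.00416667⌋ = 2.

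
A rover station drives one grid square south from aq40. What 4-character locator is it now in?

AP49

Latitude square 0; −1 → -1, wraps to 9, carry into field.
Latitude field Q = 16; −1 → 15 = P.
The longitude characters are unchanged.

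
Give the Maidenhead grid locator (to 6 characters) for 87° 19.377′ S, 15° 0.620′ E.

Shift to the Maidenhead origin (180°W, 90°S): lon 195.0103, lat 2.6770.
Field: 195.0103/20 → 9 → J, 2.6770/10 → 0 → A; chars JA.
Square: 15.0103/2 → 7, 2.6770/1 → 2; chars 72.
Subsquare: 1.0103/0.0833333 → 12 → m, 0.6770/0.0416667 → 16 → q; chars mq.

JA72mq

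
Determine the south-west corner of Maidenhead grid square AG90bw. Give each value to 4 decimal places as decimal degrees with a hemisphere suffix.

Field A=0, G=6: +0·20° lon, +6·10° lat → SW at lon -180°, lat -30°.
Square 9, 0: +9·2° lon, +0·1° lat → SW at lon -162°, lat -30°.
Subsquare b=1, w=22: +1·0.0833333° lon, +22·0.0416667° lat → SW at lon -161.917°, lat -29.0833°.
latitude 29.0833° S, longitude 161.9167° W.

29.0833° S, 161.9167° W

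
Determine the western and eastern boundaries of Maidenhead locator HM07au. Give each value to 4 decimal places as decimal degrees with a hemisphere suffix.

40.0000° W, 39.9167° W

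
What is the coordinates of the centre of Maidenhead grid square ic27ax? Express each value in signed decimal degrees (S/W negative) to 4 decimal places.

-62.0208, -15.9583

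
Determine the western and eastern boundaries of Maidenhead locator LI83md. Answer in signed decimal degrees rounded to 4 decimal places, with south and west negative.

57.0000, 57.0833

Field L=11, I=8: +11·20° lon, +8·10° lat → SW at lon 40°, lat -10°.
Square 8, 3: +8·2° lon, +3·1° lat → SW at lon 56°, lat -7°.
Subsquare m=12, d=3: +12·0.0833333° lon, +3·0.0416667° lat → SW at lon 57°, lat -6.875°.
Cell spans 0.0833333° lon × 0.0416667° lat.
west 57.0000, east 57.0833.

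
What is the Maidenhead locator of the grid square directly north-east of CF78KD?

Longitude subsquare k = 10; +1 → 11 = l.
Latitude subsquare d = 3; +1 → 4 = e.

CF78le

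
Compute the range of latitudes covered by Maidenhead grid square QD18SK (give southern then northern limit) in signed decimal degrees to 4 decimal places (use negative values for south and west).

-51.5833, -51.5417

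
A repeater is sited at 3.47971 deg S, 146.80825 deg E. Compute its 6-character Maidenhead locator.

QI36jm

Offset from 180°W / 90°S: lon 326.8082°, lat 86.5203°.
Field: lon ⌊326.8082/20⌋ = 16 → Q; lat ⌊86.5203/10⌋ = 8 → I.
Square: lon ⌊6.8082/2⌋ = 3; lat ⌊6.5203/1⌋ = 6.
Subsquare: lon ⌊0.8082/0.0833333⌋ = 9 → j; lat ⌊0.5203/0.0416667⌋ = 12 → m.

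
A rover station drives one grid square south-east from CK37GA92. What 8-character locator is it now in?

CK37ha01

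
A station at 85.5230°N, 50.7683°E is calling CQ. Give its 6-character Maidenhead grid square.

Shift to the Maidenhead origin (180°W, 90°S): lon 230.7683, lat 175.5230.
Field: lon ⌊230.7683/20⌋ = 11 → L; lat ⌊175.5230/10⌋ = 17 → R.
Square: lon ⌊10.7683/2⌋ = 5; lat ⌊5.5230/1⌋ = 5.
Subsquare: lon ⌊0.7683/0.0833333⌋ = 9 → j; lat ⌊0.5230/0.0416667⌋ = 12 → m.

LR55jm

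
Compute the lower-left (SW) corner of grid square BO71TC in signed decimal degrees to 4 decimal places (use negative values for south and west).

51.0833, -144.4167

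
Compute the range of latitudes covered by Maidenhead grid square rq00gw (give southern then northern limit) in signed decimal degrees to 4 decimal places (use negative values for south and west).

Field R=17, Q=16: +17·20° lon, +16·10° lat → SW at lon 160°, lat 70°.
Square 0, 0: +0·2° lon, +0·1° lat → SW at lon 160°, lat 70°.
Subsquare g=6, w=22: +6·0.0833333° lon, +22·0.0416667° lat → SW at lon 160.5°, lat 70.9167°.
Cell spans 0.0833333° lon × 0.0416667° lat.
south 70.9167, north 70.9583.

70.9167, 70.9583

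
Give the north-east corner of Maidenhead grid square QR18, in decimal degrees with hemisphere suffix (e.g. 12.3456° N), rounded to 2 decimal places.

Field Q=16, R=17: +16·20° lon, +17·10° lat → SW at lon 140°, lat 80°.
Square 1, 8: +1·2° lon, +8·1° lat → SW at lon 142°, lat 88°.
Cell spans 2° lon × 1° lat. NE corner is SW corner plus one full cell.
latitude 89.00° N, longitude 144.00° E.

89.00° N, 144.00° E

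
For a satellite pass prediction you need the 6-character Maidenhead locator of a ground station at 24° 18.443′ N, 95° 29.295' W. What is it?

Offset from 180°W / 90°S: lon 84.5118°, lat 114.3074°.
Field: 84.5118/20 → 4 → E, 114.3074/10 → 11 → L; chars EL.
Square: 4.5118/2 → 2, 4.3074/1 → 4; chars 24.
Subsquare: 0.5118/0.0833333 → 6 → g, 0.3074/0.0416667 → 7 → h; chars gh.

EL24gh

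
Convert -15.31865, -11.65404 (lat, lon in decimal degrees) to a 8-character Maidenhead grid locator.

IH44eq13

Offset from 180°W / 90°S: lon 168.34596°, lat 74.68135°.
Field (20°×10°, letters A–R): lon ⌊168.34596/20⌋ = 8 → I; lat ⌊74.68135/10⌋ = 7 → H.
Square (2°×1°, digits 0–9): lon ⌊8.34596/2⌋ = 4; lat ⌊4.68135/1⌋ = 4.
Subsquare (5′×2.5′, letters a–x): lon ⌊0.34596/0.0833333⌋ = 4 → e; lat ⌊0.68135/0.0416667⌋ = 16 → q.
Extended square (30″×15″, digits 0–9): lon ⌊0.01263/0.00833333⌋ = 1; lat ⌊0.01468/0.00416667⌋ = 3.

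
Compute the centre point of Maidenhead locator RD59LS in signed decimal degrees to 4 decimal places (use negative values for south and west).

-50.2292, 170.9583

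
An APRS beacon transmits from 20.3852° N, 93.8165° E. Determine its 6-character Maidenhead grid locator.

Add 180° to longitude and 90° to latitude: 273.8165, 110.3852.
Field: lon ⌊273.8165/20⌋ = 13 → N; lat ⌊110.3852/10⌋ = 11 → L.
Square: lon ⌊13.8165/2⌋ = 6; lat ⌊0.3852/1⌋ = 0.
Subsquare: lon ⌊1.8165/0.0833333⌋ = 21 → v; lat ⌊0.3852/0.0416667⌋ = 9 → j.

NL60vj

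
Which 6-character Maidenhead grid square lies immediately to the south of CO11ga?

CO10gx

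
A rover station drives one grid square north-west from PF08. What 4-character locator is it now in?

Longitude square 0; −1 → -1, wraps to 9, carry into field.
Longitude field P = 15; −1 → 14 = O.
Latitude square 8; +1 → 9.

OF99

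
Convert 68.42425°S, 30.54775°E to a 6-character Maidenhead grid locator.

KC51gn

Add 180° to longitude and 90° to latitude: 210.5478, 21.5757.
Field: lon ⌊210.5478/20⌋ = 10 → K; lat ⌊21.5757/10⌋ = 2 → C.
Square: lon ⌊10.5478/2⌋ = 5; lat ⌊1.5757/1⌋ = 1.
Subsquare: lon ⌊0.5478/0.0833333⌋ = 6 → g; lat ⌊0.5757/0.0416667⌋ = 13 → n.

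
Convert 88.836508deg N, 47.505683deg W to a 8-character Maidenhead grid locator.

Shift to the Maidenhead origin (180°W, 90°S): lon 132.49432, lat 178.83651.
Field: 132.49432/20 → 6 → G, 178.83651/10 → 17 → R; chars GR.
Square: 12.49432/2 → 6, 8.83651/1 → 8; chars 68.
Subsquare: 0.49432/0.0833333 → 5 → f, 0.83651/0.0416667 → 20 → u; chars fu.
Extended square: 0.07765/0.00833333 → 9, 0.00317/0.00416667 → 0; chars 90.

GR68fu90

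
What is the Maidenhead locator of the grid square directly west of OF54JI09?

Longitude extended square 0; −1 → -1, wraps to 9, carry into subsquare.
Longitude subsquare j = 9; −1 → 8 = i.
The latitude characters are unchanged.

OF54ii99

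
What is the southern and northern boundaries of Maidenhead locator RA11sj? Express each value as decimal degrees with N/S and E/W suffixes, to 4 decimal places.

88.6250° S, 88.5833° S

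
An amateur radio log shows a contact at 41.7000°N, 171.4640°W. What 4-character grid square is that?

Shift to the Maidenhead origin (180°W, 90°S): lon 8.54, lat 131.70.
Field: lon ⌊8.54/20⌋ = 0 → A; lat ⌊131.70/10⌋ = 13 → N.
Square: lon ⌊8.54/2⌋ = 4; lat ⌊1.70/1⌋ = 1.

AN41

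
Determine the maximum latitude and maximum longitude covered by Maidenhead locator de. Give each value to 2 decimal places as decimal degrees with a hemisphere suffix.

Field D=3, E=4: +3·20° lon, +4·10° lat → SW at lon -120°, lat -50°.
Cell spans 20° lon × 10° lat. NE corner is SW corner plus one full cell.
latitude 40.00° S, longitude 100.00° W.

40.00° S, 100.00° W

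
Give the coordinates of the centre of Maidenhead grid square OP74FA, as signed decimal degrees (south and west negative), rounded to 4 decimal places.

Field O=14, P=15: +14·20° lon, +15·10° lat → SW at lon 100°, lat 60°.
Square 7, 4: +7·2° lon, +4·1° lat → SW at lon 114°, lat 64°.
Subsquare f=5, a=0: +5·0.0833333° lon, +0·0.0416667° lat → SW at lon 114.417°, lat 64°.
Cell spans 0.0833333° lon × 0.0416667° lat. Centre is SW corner plus half of each.
latitude 64.0208, longitude 114.4583.

64.0208, 114.4583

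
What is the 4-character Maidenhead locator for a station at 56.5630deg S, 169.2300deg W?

Offset from 180°W / 90°S: lon 10.77°, lat 33.44°.
Field: 10.77/20 → 0 → A, 33.44/10 → 3 → D; chars AD.
Square: 10.77/2 → 5, 3.44/1 → 3; chars 53.

AD53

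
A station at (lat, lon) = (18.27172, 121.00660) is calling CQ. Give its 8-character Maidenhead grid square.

Shift to the Maidenhead origin (180°W, 90°S): lon 301.00660, lat 108.27172.
Field (20°×10°, letters A–R): 301.00660/20 → 15 → P, 108.27172/10 → 10 → K; chars PK.
Square (2°×1°, digits 0–9): 1.00660/2 → 0, 8.27172/1 → 8; chars 08.
Subsquare (5′×2.5′, letters a–x): 1.00660/0.0833333 → 12 → m, 0.27172/0.0416667 → 6 → g; chars mg.
Extended square (30″×15″, digits 0–9): 0.00660/0.00833333 → 0, 0.02172/0.00416667 → 5; chars 05.

PK08mg05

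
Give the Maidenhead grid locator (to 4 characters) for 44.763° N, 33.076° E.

KN64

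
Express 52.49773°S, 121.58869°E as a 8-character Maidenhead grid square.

Add 180° to longitude and 90° to latitude: 301.58869, 37.50227.
Field: lon ⌊301.58869/20⌋ = 15 → P; lat ⌊37.50227/10⌋ = 3 → D.
Square: lon ⌊1.58869/2⌋ = 0; lat ⌊7.50227/1⌋ = 7.
Subsquare: lon ⌊1.58869/0.0833333⌋ = 19 → t; lat ⌊0.50227/0.0416667⌋ = 12 → m.
Extended square: lon ⌊0.00536/0.00833333⌋ = 0; lat ⌊0.00227/0.00416667⌋ = 0.

PD07tm00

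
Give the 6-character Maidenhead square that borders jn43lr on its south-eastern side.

JN43mq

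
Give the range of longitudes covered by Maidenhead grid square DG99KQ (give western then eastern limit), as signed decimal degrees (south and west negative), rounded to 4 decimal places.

-101.1667, -101.0833

Field D=3, G=6: +3·20° lon, +6·10° lat → SW at lon -120°, lat -30°.
Square 9, 9: +9·2° lon, +9·1° lat → SW at lon -102°, lat -21°.
Subsquare k=10, q=16: +10·0.0833333° lon, +16·0.0416667° lat → SW at lon -101.167°, lat -20.3333°.
Cell spans 0.0833333° lon × 0.0416667° lat.
west -101.1667, east -101.0833.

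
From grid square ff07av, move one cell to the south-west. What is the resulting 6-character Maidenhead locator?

EF97xu

Longitude subsquare a = 0; −1 → -1, wraps to 23 = x, carry into square.
Longitude square 0; −1 → -1, wraps to 9, carry into field.
Longitude field F = 5; −1 → 4 = E.
Latitude subsquare v = 21; −1 → 20 = u.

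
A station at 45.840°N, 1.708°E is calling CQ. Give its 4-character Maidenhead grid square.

JN05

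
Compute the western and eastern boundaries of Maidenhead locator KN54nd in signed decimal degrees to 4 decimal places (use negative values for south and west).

Field K=10, N=13: +10·20° lon, +13·10° lat → SW at lon 20°, lat 40°.
Square 5, 4: +5·2° lon, +4·1° lat → SW at lon 30°, lat 44°.
Subsquare n=13, d=3: +13·0.0833333° lon, +3·0.0416667° lat → SW at lon 31.0833°, lat 44.125°.
Cell spans 0.0833333° lon × 0.0416667° lat.
west 31.0833, east 31.1667.

31.0833, 31.1667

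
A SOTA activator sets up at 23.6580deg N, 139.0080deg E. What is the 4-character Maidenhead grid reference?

PL93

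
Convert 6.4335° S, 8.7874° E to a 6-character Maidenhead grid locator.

JI43jn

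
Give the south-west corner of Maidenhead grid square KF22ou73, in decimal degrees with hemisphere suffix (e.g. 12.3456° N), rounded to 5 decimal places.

37.15417° S, 25.22500° E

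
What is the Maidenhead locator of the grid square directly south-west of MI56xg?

MI56wf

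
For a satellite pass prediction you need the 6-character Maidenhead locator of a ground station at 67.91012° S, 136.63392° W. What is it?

CC12qc

Shift to the Maidenhead origin (180°W, 90°S): lon 43.3661, lat 22.0899.
Field: lon ⌊43.3661/20⌋ = 2 → C; lat ⌊22.0899/10⌋ = 2 → C.
Square: lon ⌊3.3661/2⌋ = 1; lat ⌊2.0899/1⌋ = 2.
Subsquare: lon ⌊1.3661/0.0833333⌋ = 16 → q; lat ⌊0.0899/0.0416667⌋ = 2 → c.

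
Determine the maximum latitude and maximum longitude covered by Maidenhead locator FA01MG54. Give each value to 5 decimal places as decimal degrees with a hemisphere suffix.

88.72917° S, 78.95000° W

Field F=5, A=0: +5·20° lon, +0·10° lat → SW at lon -80°, lat -90°.
Square 0, 1: +0·2° lon, +1·1° lat → SW at lon -80°, lat -89°.
Subsquare m=12, g=6: +12·0.0833333° lon, +6·0.0416667° lat → SW at lon -79°, lat -88.75°.
Extended square 5, 4: +5·0.00833333° lon, +4·0.00416667° lat → SW at lon -78.9583°, lat -88.7333°.
Cell spans 0.00833333° lon × 0.00416667° lat. NE corner is SW corner plus one full cell.
latitude 88.72917° S, longitude 78.95000° W.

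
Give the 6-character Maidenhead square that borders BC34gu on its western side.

Longitude subsquare g = 6; −1 → 5 = f.
The latitude characters are unchanged.

BC34fu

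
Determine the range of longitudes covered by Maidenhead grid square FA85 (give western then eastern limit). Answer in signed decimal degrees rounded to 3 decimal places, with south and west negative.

-64.000, -62.000

Field F=5, A=0: +5·20° lon, +0·10° lat → SW at lon -80°, lat -90°.
Square 8, 5: +8·2° lon, +5·1° lat → SW at lon -64°, lat -85°.
Cell spans 2° lon × 1° lat.
west -64.000, east -62.000.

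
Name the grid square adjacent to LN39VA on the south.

LN38vx

Latitude subsquare a = 0; −1 → -1, wraps to 23 = x, carry into square.
Latitude square 9; −1 → 8.
The longitude characters are unchanged.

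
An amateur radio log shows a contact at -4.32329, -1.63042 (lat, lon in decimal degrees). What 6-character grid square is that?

II95eq

Add 180° to longitude and 90° to latitude: 178.3696, 85.6767.
Field: 178.3696/20 → 8 → I, 85.6767/10 → 8 → I; chars II.
Square: 18.3696/2 → 9, 5.6767/1 → 5; chars 95.
Subsquare: 0.3696/0.0833333 → 4 → e, 0.6767/0.0416667 → 16 → q; chars eq.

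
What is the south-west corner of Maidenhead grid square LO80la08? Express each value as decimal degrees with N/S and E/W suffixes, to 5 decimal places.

Field L=11, O=14: +11·20° lon, +14·10° lat → SW at lon 40°, lat 50°.
Square 8, 0: +8·2° lon, +0·1° lat → SW at lon 56°, lat 50°.
Subsquare l=11, a=0: +11·0.0833333° lon, +0·0.0416667° lat → SW at lon 56.9167°, lat 50°.
Extended square 0, 8: +0·0.00833333° lon, +8·0.00416667° lat → SW at lon 56.9167°, lat 50.0333°.
latitude 50.03333° N, longitude 56.91667° E.

50.03333° N, 56.91667° E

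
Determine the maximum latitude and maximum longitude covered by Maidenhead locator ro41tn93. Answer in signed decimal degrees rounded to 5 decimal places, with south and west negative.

51.55833, 169.66667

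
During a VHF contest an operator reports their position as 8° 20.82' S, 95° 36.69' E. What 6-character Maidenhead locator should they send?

NI71tp

Offset from 180°W / 90°S: lon 275.6115°, lat 81.6530°.
Field: 275.6115/20 → 13 → N, 81.6530/10 → 8 → I; chars NI.
Square: 15.6115/2 → 7, 1.6530/1 → 1; chars 71.
Subsquare: 1.6115/0.0833333 → 19 → t, 0.6530/0.0416667 → 15 → p; chars tp.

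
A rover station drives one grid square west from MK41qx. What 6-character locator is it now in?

MK41px

Longitude subsquare q = 16; −1 → 15 = p.
The latitude characters are unchanged.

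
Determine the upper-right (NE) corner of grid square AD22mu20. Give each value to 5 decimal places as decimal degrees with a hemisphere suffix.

57.16250° S, 174.97500° W

Field A=0, D=3: +0·20° lon, +3·10° lat → SW at lon -180°, lat -60°.
Square 2, 2: +2·2° lon, +2·1° lat → SW at lon -176°, lat -58°.
Subsquare m=12, u=20: +12·0.0833333° lon, +20·0.0416667° lat → SW at lon -175°, lat -57.1667°.
Extended square 2, 0: +2·0.00833333° lon, +0·0.00416667° lat → SW at lon -174.983°, lat -57.1667°.
Cell spans 0.00833333° lon × 0.00416667° lat. NE corner is SW corner plus one full cell.
latitude 57.16250° S, longitude 174.97500° W.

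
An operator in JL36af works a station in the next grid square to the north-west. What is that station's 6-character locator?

Longitude subsquare a = 0; −1 → -1, wraps to 23 = x, carry into square.
Longitude square 3; −1 → 2.
Latitude subsquare f = 5; +1 → 6 = g.

JL26xg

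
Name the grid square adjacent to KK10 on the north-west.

Longitude square 1; −1 → 0.
Latitude square 0; +1 → 1.

KK01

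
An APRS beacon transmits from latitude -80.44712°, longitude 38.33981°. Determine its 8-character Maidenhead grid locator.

KA99en02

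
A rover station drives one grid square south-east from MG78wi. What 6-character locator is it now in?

MG78xh

Longitude subsquare w = 22; +1 → 23 = x.
Latitude subsquare i = 8; −1 → 7 = h.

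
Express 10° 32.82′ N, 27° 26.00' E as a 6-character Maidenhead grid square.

Add 180° to longitude and 90° to latitude: 207.4333, 100.5470.
Field: 207.4333/20 → 10 → K, 100.5470/10 → 10 → K; chars KK.
Square: 7.4333/2 → 3, 0.5470/1 → 0; chars 30.
Subsquare: 1.4333/0.0833333 → 17 → r, 0.5470/0.0416667 → 13 → n; chars rn.

KK30rn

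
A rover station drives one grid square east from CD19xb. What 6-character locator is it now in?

CD29ab

Longitude subsquare x = 23; +1 → 24, wraps to 0 = a, carry into square.
Longitude square 1; +1 → 2.
The latitude characters are unchanged.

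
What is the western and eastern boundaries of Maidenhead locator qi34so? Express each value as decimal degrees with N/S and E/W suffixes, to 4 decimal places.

Field Q=16, I=8: +16·20° lon, +8·10° lat → SW at lon 140°, lat -10°.
Square 3, 4: +3·2° lon, +4·1° lat → SW at lon 146°, lat -6°.
Subsquare s=18, o=14: +18·0.0833333° lon, +14·0.0416667° lat → SW at lon 147.5°, lat -5.41667°.
Cell spans 0.0833333° lon × 0.0416667° lat.
west 147.5000° E, east 147.5833° E.

147.5000° E, 147.5833° E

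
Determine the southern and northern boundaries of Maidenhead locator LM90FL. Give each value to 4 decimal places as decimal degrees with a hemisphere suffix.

Field L=11, M=12: +11·20° lon, +12·10° lat → SW at lon 40°, lat 30°.
Square 9, 0: +9·2° lon, +0·1° lat → SW at lon 58°, lat 30°.
Subsquare f=5, l=11: +5·0.0833333° lon, +11·0.0416667° lat → SW at lon 58.4167°, lat 30.4583°.
Cell spans 0.0833333° lon × 0.0416667° lat.
south 30.4583° N, north 30.5000° N.

30.4583° N, 30.5000° N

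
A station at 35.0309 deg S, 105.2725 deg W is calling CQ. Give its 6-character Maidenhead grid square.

Add 180° to longitude and 90° to latitude: 74.7275, 54.9691.
Field (20°×10°, letters A–R): lon ⌊74.7275/20⌋ = 3 → D; lat ⌊54.9691/10⌋ = 5 → F.
Square (2°×1°, digits 0–9): lon ⌊14.7275/2⌋ = 7; lat ⌊4.9691/1⌋ = 4.
Subsquare (5′×2.5′, letters a–x): lon ⌊0.7275/0.0833333⌋ = 8 → i; lat ⌊0.9691/0.0416667⌋ = 23 → x.

DF74ix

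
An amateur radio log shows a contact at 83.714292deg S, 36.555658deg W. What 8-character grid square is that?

HA16rg38

Shift to the Maidenhead origin (180°W, 90°S): lon 143.44434, lat 6.28571.
Field: 143.44434/20 → 7 → H, 6.28571/10 → 0 → A; chars HA.
Square: 3.44434/2 → 1, 6.28571/1 → 6; chars 16.
Subsquare: 1.44434/0.0833333 → 17 → r, 0.28571/0.0416667 → 6 → g; chars rg.
Extended square: 0.02768/0.00833333 → 3, 0.03571/0.00416667 → 8; chars 38.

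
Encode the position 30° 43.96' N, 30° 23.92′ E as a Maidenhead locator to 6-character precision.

KM50er

Shift to the Maidenhead origin (180°W, 90°S): lon 210.3987, lat 120.7327.
Field: lon ⌊210.3987/20⌋ = 10 → K; lat ⌊120.7327/10⌋ = 12 → M.
Square: lon ⌊10.3987/2⌋ = 5; lat ⌊0.7327/1⌋ = 0.
Subsquare: lon ⌊0.3987/0.0833333⌋ = 4 → e; lat ⌊0.7327/0.0416667⌋ = 17 → r.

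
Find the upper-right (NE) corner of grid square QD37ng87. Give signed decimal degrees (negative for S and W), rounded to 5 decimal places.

-52.71667, 147.15833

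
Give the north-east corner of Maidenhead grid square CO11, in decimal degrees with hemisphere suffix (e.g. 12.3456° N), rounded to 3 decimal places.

Field C=2, O=14: +2·20° lon, +14·10° lat → SW at lon -140°, lat 50°.
Square 1, 1: +1·2° lon, +1·1° lat → SW at lon -138°, lat 51°.
Cell spans 2° lon × 1° lat. NE corner is SW corner plus one full cell.
latitude 52.000° N, longitude 136.000° W.

52.000° N, 136.000° W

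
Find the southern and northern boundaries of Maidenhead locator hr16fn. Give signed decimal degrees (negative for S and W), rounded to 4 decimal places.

Field H=7, R=17: +7·20° lon, +17·10° lat → SW at lon -40°, lat 80°.
Square 1, 6: +1·2° lon, +6·1° lat → SW at lon -38°, lat 86°.
Subsquare f=5, n=13: +5·0.0833333° lon, +13·0.0416667° lat → SW at lon -37.5833°, lat 86.5417°.
Cell spans 0.0833333° lon × 0.0416667° lat.
south 86.5417, north 86.5833.

86.5417, 86.5833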